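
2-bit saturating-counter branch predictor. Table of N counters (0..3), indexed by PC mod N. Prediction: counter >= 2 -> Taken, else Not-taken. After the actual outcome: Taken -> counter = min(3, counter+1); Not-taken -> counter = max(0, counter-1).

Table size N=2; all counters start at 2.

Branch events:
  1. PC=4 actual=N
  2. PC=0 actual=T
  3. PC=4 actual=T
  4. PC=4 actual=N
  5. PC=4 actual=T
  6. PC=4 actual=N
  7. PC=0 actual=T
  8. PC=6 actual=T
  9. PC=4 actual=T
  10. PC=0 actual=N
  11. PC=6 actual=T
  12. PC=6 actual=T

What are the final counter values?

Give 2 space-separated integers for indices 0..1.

Ev 1: PC=4 idx=0 pred=T actual=N -> ctr[0]=1
Ev 2: PC=0 idx=0 pred=N actual=T -> ctr[0]=2
Ev 3: PC=4 idx=0 pred=T actual=T -> ctr[0]=3
Ev 4: PC=4 idx=0 pred=T actual=N -> ctr[0]=2
Ev 5: PC=4 idx=0 pred=T actual=T -> ctr[0]=3
Ev 6: PC=4 idx=0 pred=T actual=N -> ctr[0]=2
Ev 7: PC=0 idx=0 pred=T actual=T -> ctr[0]=3
Ev 8: PC=6 idx=0 pred=T actual=T -> ctr[0]=3
Ev 9: PC=4 idx=0 pred=T actual=T -> ctr[0]=3
Ev 10: PC=0 idx=0 pred=T actual=N -> ctr[0]=2
Ev 11: PC=6 idx=0 pred=T actual=T -> ctr[0]=3
Ev 12: PC=6 idx=0 pred=T actual=T -> ctr[0]=3

Answer: 3 2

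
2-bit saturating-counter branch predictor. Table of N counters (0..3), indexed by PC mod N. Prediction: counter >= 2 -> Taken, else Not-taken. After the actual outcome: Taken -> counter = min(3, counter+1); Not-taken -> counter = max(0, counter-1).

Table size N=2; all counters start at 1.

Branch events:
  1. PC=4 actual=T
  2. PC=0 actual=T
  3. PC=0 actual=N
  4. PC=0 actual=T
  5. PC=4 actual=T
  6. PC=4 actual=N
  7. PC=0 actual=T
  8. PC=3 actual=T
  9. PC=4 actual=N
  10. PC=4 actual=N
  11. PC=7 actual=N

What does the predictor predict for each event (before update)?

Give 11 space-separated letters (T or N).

Answer: N T T T T T T N T T T

Derivation:
Ev 1: PC=4 idx=0 pred=N actual=T -> ctr[0]=2
Ev 2: PC=0 idx=0 pred=T actual=T -> ctr[0]=3
Ev 3: PC=0 idx=0 pred=T actual=N -> ctr[0]=2
Ev 4: PC=0 idx=0 pred=T actual=T -> ctr[0]=3
Ev 5: PC=4 idx=0 pred=T actual=T -> ctr[0]=3
Ev 6: PC=4 idx=0 pred=T actual=N -> ctr[0]=2
Ev 7: PC=0 idx=0 pred=T actual=T -> ctr[0]=3
Ev 8: PC=3 idx=1 pred=N actual=T -> ctr[1]=2
Ev 9: PC=4 idx=0 pred=T actual=N -> ctr[0]=2
Ev 10: PC=4 idx=0 pred=T actual=N -> ctr[0]=1
Ev 11: PC=7 idx=1 pred=T actual=N -> ctr[1]=1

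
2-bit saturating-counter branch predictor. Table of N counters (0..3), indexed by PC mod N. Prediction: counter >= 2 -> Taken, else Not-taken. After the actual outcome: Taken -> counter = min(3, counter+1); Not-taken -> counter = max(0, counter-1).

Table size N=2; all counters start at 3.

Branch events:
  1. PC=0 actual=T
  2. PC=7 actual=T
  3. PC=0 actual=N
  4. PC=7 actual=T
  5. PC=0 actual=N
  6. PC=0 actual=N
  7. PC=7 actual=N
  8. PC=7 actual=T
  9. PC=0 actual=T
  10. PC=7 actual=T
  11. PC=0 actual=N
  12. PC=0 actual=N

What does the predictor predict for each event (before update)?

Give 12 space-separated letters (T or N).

Ev 1: PC=0 idx=0 pred=T actual=T -> ctr[0]=3
Ev 2: PC=7 idx=1 pred=T actual=T -> ctr[1]=3
Ev 3: PC=0 idx=0 pred=T actual=N -> ctr[0]=2
Ev 4: PC=7 idx=1 pred=T actual=T -> ctr[1]=3
Ev 5: PC=0 idx=0 pred=T actual=N -> ctr[0]=1
Ev 6: PC=0 idx=0 pred=N actual=N -> ctr[0]=0
Ev 7: PC=7 idx=1 pred=T actual=N -> ctr[1]=2
Ev 8: PC=7 idx=1 pred=T actual=T -> ctr[1]=3
Ev 9: PC=0 idx=0 pred=N actual=T -> ctr[0]=1
Ev 10: PC=7 idx=1 pred=T actual=T -> ctr[1]=3
Ev 11: PC=0 idx=0 pred=N actual=N -> ctr[0]=0
Ev 12: PC=0 idx=0 pred=N actual=N -> ctr[0]=0

Answer: T T T T T N T T N T N N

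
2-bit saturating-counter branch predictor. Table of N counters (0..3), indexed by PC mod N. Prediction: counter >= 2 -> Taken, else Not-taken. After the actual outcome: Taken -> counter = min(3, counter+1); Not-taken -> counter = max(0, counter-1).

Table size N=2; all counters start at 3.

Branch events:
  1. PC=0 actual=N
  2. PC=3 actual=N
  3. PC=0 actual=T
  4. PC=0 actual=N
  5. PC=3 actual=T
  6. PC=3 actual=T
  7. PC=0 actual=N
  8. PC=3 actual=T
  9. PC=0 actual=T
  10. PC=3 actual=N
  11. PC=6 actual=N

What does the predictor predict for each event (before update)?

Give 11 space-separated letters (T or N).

Ev 1: PC=0 idx=0 pred=T actual=N -> ctr[0]=2
Ev 2: PC=3 idx=1 pred=T actual=N -> ctr[1]=2
Ev 3: PC=0 idx=0 pred=T actual=T -> ctr[0]=3
Ev 4: PC=0 idx=0 pred=T actual=N -> ctr[0]=2
Ev 5: PC=3 idx=1 pred=T actual=T -> ctr[1]=3
Ev 6: PC=3 idx=1 pred=T actual=T -> ctr[1]=3
Ev 7: PC=0 idx=0 pred=T actual=N -> ctr[0]=1
Ev 8: PC=3 idx=1 pred=T actual=T -> ctr[1]=3
Ev 9: PC=0 idx=0 pred=N actual=T -> ctr[0]=2
Ev 10: PC=3 idx=1 pred=T actual=N -> ctr[1]=2
Ev 11: PC=6 idx=0 pred=T actual=N -> ctr[0]=1

Answer: T T T T T T T T N T T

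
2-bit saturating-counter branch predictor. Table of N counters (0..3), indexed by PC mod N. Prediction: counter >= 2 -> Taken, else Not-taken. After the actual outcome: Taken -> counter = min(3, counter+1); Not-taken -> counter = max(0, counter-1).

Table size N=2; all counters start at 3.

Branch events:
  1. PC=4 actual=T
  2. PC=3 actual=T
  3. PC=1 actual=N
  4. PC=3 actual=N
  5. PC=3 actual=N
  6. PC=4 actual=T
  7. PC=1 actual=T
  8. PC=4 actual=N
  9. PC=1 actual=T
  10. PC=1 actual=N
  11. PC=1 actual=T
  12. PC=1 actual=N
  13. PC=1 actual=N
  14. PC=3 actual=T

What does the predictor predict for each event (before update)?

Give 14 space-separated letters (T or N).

Ev 1: PC=4 idx=0 pred=T actual=T -> ctr[0]=3
Ev 2: PC=3 idx=1 pred=T actual=T -> ctr[1]=3
Ev 3: PC=1 idx=1 pred=T actual=N -> ctr[1]=2
Ev 4: PC=3 idx=1 pred=T actual=N -> ctr[1]=1
Ev 5: PC=3 idx=1 pred=N actual=N -> ctr[1]=0
Ev 6: PC=4 idx=0 pred=T actual=T -> ctr[0]=3
Ev 7: PC=1 idx=1 pred=N actual=T -> ctr[1]=1
Ev 8: PC=4 idx=0 pred=T actual=N -> ctr[0]=2
Ev 9: PC=1 idx=1 pred=N actual=T -> ctr[1]=2
Ev 10: PC=1 idx=1 pred=T actual=N -> ctr[1]=1
Ev 11: PC=1 idx=1 pred=N actual=T -> ctr[1]=2
Ev 12: PC=1 idx=1 pred=T actual=N -> ctr[1]=1
Ev 13: PC=1 idx=1 pred=N actual=N -> ctr[1]=0
Ev 14: PC=3 idx=1 pred=N actual=T -> ctr[1]=1

Answer: T T T T N T N T N T N T N N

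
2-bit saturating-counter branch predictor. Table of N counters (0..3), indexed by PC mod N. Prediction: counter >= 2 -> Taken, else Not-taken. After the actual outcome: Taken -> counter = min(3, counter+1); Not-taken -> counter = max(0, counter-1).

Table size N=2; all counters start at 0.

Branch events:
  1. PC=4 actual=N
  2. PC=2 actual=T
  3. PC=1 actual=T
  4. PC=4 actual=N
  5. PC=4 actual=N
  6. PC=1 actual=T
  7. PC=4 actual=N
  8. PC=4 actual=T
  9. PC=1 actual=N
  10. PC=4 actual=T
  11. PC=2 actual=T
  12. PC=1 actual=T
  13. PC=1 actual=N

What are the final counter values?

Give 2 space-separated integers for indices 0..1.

Ev 1: PC=4 idx=0 pred=N actual=N -> ctr[0]=0
Ev 2: PC=2 idx=0 pred=N actual=T -> ctr[0]=1
Ev 3: PC=1 idx=1 pred=N actual=T -> ctr[1]=1
Ev 4: PC=4 idx=0 pred=N actual=N -> ctr[0]=0
Ev 5: PC=4 idx=0 pred=N actual=N -> ctr[0]=0
Ev 6: PC=1 idx=1 pred=N actual=T -> ctr[1]=2
Ev 7: PC=4 idx=0 pred=N actual=N -> ctr[0]=0
Ev 8: PC=4 idx=0 pred=N actual=T -> ctr[0]=1
Ev 9: PC=1 idx=1 pred=T actual=N -> ctr[1]=1
Ev 10: PC=4 idx=0 pred=N actual=T -> ctr[0]=2
Ev 11: PC=2 idx=0 pred=T actual=T -> ctr[0]=3
Ev 12: PC=1 idx=1 pred=N actual=T -> ctr[1]=2
Ev 13: PC=1 idx=1 pred=T actual=N -> ctr[1]=1

Answer: 3 1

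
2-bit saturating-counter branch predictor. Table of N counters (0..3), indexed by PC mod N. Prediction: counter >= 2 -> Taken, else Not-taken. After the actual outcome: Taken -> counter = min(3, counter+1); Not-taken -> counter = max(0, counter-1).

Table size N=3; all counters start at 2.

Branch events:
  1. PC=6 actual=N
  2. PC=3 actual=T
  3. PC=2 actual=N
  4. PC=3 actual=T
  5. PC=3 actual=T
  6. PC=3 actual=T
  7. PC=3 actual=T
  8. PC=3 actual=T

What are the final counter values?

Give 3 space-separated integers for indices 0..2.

Ev 1: PC=6 idx=0 pred=T actual=N -> ctr[0]=1
Ev 2: PC=3 idx=0 pred=N actual=T -> ctr[0]=2
Ev 3: PC=2 idx=2 pred=T actual=N -> ctr[2]=1
Ev 4: PC=3 idx=0 pred=T actual=T -> ctr[0]=3
Ev 5: PC=3 idx=0 pred=T actual=T -> ctr[0]=3
Ev 6: PC=3 idx=0 pred=T actual=T -> ctr[0]=3
Ev 7: PC=3 idx=0 pred=T actual=T -> ctr[0]=3
Ev 8: PC=3 idx=0 pred=T actual=T -> ctr[0]=3

Answer: 3 2 1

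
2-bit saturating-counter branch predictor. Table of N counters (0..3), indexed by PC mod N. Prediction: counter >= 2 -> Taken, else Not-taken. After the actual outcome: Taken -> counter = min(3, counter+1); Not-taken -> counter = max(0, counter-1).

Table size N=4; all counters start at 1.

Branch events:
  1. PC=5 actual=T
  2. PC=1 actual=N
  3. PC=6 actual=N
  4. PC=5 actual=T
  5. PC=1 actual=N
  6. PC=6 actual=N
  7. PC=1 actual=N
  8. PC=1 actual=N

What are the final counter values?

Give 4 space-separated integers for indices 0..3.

Answer: 1 0 0 1

Derivation:
Ev 1: PC=5 idx=1 pred=N actual=T -> ctr[1]=2
Ev 2: PC=1 idx=1 pred=T actual=N -> ctr[1]=1
Ev 3: PC=6 idx=2 pred=N actual=N -> ctr[2]=0
Ev 4: PC=5 idx=1 pred=N actual=T -> ctr[1]=2
Ev 5: PC=1 idx=1 pred=T actual=N -> ctr[1]=1
Ev 6: PC=6 idx=2 pred=N actual=N -> ctr[2]=0
Ev 7: PC=1 idx=1 pred=N actual=N -> ctr[1]=0
Ev 8: PC=1 idx=1 pred=N actual=N -> ctr[1]=0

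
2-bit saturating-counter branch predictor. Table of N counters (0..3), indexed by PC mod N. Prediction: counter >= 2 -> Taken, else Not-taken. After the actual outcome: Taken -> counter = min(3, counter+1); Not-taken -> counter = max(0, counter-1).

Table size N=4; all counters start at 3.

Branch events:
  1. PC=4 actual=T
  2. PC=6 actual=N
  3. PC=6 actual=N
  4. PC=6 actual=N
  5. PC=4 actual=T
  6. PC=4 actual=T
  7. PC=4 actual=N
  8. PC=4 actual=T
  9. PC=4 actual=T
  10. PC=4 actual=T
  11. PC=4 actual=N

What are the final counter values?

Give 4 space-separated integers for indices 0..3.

Ev 1: PC=4 idx=0 pred=T actual=T -> ctr[0]=3
Ev 2: PC=6 idx=2 pred=T actual=N -> ctr[2]=2
Ev 3: PC=6 idx=2 pred=T actual=N -> ctr[2]=1
Ev 4: PC=6 idx=2 pred=N actual=N -> ctr[2]=0
Ev 5: PC=4 idx=0 pred=T actual=T -> ctr[0]=3
Ev 6: PC=4 idx=0 pred=T actual=T -> ctr[0]=3
Ev 7: PC=4 idx=0 pred=T actual=N -> ctr[0]=2
Ev 8: PC=4 idx=0 pred=T actual=T -> ctr[0]=3
Ev 9: PC=4 idx=0 pred=T actual=T -> ctr[0]=3
Ev 10: PC=4 idx=0 pred=T actual=T -> ctr[0]=3
Ev 11: PC=4 idx=0 pred=T actual=N -> ctr[0]=2

Answer: 2 3 0 3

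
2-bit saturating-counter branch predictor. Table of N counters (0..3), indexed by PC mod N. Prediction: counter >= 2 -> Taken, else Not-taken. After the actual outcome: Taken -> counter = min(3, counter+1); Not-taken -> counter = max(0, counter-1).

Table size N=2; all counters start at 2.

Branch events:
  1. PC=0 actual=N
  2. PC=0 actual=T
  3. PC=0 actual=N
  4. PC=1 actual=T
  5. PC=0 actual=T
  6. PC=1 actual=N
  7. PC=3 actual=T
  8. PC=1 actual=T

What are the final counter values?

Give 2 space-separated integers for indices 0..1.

Answer: 2 3

Derivation:
Ev 1: PC=0 idx=0 pred=T actual=N -> ctr[0]=1
Ev 2: PC=0 idx=0 pred=N actual=T -> ctr[0]=2
Ev 3: PC=0 idx=0 pred=T actual=N -> ctr[0]=1
Ev 4: PC=1 idx=1 pred=T actual=T -> ctr[1]=3
Ev 5: PC=0 idx=0 pred=N actual=T -> ctr[0]=2
Ev 6: PC=1 idx=1 pred=T actual=N -> ctr[1]=2
Ev 7: PC=3 idx=1 pred=T actual=T -> ctr[1]=3
Ev 8: PC=1 idx=1 pred=T actual=T -> ctr[1]=3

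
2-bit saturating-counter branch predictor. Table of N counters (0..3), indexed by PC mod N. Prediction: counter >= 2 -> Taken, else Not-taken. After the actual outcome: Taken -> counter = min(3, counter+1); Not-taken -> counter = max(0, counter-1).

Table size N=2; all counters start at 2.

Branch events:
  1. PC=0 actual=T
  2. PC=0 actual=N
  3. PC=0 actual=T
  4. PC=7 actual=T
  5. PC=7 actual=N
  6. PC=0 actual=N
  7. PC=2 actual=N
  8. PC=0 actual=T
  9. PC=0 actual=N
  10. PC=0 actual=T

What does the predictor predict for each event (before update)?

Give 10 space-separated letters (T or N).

Ev 1: PC=0 idx=0 pred=T actual=T -> ctr[0]=3
Ev 2: PC=0 idx=0 pred=T actual=N -> ctr[0]=2
Ev 3: PC=0 idx=0 pred=T actual=T -> ctr[0]=3
Ev 4: PC=7 idx=1 pred=T actual=T -> ctr[1]=3
Ev 5: PC=7 idx=1 pred=T actual=N -> ctr[1]=2
Ev 6: PC=0 idx=0 pred=T actual=N -> ctr[0]=2
Ev 7: PC=2 idx=0 pred=T actual=N -> ctr[0]=1
Ev 8: PC=0 idx=0 pred=N actual=T -> ctr[0]=2
Ev 9: PC=0 idx=0 pred=T actual=N -> ctr[0]=1
Ev 10: PC=0 idx=0 pred=N actual=T -> ctr[0]=2

Answer: T T T T T T T N T N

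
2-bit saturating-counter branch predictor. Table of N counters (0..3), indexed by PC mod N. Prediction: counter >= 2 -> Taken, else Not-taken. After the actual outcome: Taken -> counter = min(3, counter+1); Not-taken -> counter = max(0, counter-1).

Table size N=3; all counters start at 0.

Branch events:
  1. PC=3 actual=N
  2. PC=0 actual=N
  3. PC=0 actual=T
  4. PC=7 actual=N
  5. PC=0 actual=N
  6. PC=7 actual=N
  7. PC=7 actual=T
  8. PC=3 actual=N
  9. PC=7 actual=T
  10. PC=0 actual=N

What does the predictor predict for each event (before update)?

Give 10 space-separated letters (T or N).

Answer: N N N N N N N N N N

Derivation:
Ev 1: PC=3 idx=0 pred=N actual=N -> ctr[0]=0
Ev 2: PC=0 idx=0 pred=N actual=N -> ctr[0]=0
Ev 3: PC=0 idx=0 pred=N actual=T -> ctr[0]=1
Ev 4: PC=7 idx=1 pred=N actual=N -> ctr[1]=0
Ev 5: PC=0 idx=0 pred=N actual=N -> ctr[0]=0
Ev 6: PC=7 idx=1 pred=N actual=N -> ctr[1]=0
Ev 7: PC=7 idx=1 pred=N actual=T -> ctr[1]=1
Ev 8: PC=3 idx=0 pred=N actual=N -> ctr[0]=0
Ev 9: PC=7 idx=1 pred=N actual=T -> ctr[1]=2
Ev 10: PC=0 idx=0 pred=N actual=N -> ctr[0]=0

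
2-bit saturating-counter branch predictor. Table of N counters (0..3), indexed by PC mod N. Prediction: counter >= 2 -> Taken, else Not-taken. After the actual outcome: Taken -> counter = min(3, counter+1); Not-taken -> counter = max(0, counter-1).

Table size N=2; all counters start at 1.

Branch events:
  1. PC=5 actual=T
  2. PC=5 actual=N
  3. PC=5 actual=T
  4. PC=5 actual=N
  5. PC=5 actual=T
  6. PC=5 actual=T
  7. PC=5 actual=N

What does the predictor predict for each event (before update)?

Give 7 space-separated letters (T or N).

Answer: N T N T N T T

Derivation:
Ev 1: PC=5 idx=1 pred=N actual=T -> ctr[1]=2
Ev 2: PC=5 idx=1 pred=T actual=N -> ctr[1]=1
Ev 3: PC=5 idx=1 pred=N actual=T -> ctr[1]=2
Ev 4: PC=5 idx=1 pred=T actual=N -> ctr[1]=1
Ev 5: PC=5 idx=1 pred=N actual=T -> ctr[1]=2
Ev 6: PC=5 idx=1 pred=T actual=T -> ctr[1]=3
Ev 7: PC=5 idx=1 pred=T actual=N -> ctr[1]=2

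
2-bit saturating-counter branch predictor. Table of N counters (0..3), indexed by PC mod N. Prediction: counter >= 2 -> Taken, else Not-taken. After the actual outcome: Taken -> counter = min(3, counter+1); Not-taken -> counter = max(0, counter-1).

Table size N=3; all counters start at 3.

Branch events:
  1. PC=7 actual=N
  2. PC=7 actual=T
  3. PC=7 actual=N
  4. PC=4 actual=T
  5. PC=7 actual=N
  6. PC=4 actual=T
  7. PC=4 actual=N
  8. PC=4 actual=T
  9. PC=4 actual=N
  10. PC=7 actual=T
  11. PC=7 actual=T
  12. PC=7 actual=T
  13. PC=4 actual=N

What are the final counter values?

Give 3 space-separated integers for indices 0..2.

Answer: 3 2 3

Derivation:
Ev 1: PC=7 idx=1 pred=T actual=N -> ctr[1]=2
Ev 2: PC=7 idx=1 pred=T actual=T -> ctr[1]=3
Ev 3: PC=7 idx=1 pred=T actual=N -> ctr[1]=2
Ev 4: PC=4 idx=1 pred=T actual=T -> ctr[1]=3
Ev 5: PC=7 idx=1 pred=T actual=N -> ctr[1]=2
Ev 6: PC=4 idx=1 pred=T actual=T -> ctr[1]=3
Ev 7: PC=4 idx=1 pred=T actual=N -> ctr[1]=2
Ev 8: PC=4 idx=1 pred=T actual=T -> ctr[1]=3
Ev 9: PC=4 idx=1 pred=T actual=N -> ctr[1]=2
Ev 10: PC=7 idx=1 pred=T actual=T -> ctr[1]=3
Ev 11: PC=7 idx=1 pred=T actual=T -> ctr[1]=3
Ev 12: PC=7 idx=1 pred=T actual=T -> ctr[1]=3
Ev 13: PC=4 idx=1 pred=T actual=N -> ctr[1]=2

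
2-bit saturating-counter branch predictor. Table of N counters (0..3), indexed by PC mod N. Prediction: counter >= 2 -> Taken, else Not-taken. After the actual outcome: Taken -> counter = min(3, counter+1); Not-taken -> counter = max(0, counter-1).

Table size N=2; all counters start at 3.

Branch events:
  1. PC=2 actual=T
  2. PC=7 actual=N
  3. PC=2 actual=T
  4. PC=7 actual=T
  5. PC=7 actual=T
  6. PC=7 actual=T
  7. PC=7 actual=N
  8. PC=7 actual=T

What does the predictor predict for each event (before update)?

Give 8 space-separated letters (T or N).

Answer: T T T T T T T T

Derivation:
Ev 1: PC=2 idx=0 pred=T actual=T -> ctr[0]=3
Ev 2: PC=7 idx=1 pred=T actual=N -> ctr[1]=2
Ev 3: PC=2 idx=0 pred=T actual=T -> ctr[0]=3
Ev 4: PC=7 idx=1 pred=T actual=T -> ctr[1]=3
Ev 5: PC=7 idx=1 pred=T actual=T -> ctr[1]=3
Ev 6: PC=7 idx=1 pred=T actual=T -> ctr[1]=3
Ev 7: PC=7 idx=1 pred=T actual=N -> ctr[1]=2
Ev 8: PC=7 idx=1 pred=T actual=T -> ctr[1]=3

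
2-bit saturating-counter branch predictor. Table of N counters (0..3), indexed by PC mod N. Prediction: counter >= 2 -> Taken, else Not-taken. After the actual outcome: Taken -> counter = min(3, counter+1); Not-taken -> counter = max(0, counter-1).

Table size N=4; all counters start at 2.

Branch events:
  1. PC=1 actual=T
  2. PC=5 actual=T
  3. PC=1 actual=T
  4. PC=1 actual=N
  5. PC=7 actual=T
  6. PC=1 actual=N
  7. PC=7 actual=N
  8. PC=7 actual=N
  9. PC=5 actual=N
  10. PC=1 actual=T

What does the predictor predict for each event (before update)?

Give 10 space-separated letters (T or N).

Answer: T T T T T T T T N N

Derivation:
Ev 1: PC=1 idx=1 pred=T actual=T -> ctr[1]=3
Ev 2: PC=5 idx=1 pred=T actual=T -> ctr[1]=3
Ev 3: PC=1 idx=1 pred=T actual=T -> ctr[1]=3
Ev 4: PC=1 idx=1 pred=T actual=N -> ctr[1]=2
Ev 5: PC=7 idx=3 pred=T actual=T -> ctr[3]=3
Ev 6: PC=1 idx=1 pred=T actual=N -> ctr[1]=1
Ev 7: PC=7 idx=3 pred=T actual=N -> ctr[3]=2
Ev 8: PC=7 idx=3 pred=T actual=N -> ctr[3]=1
Ev 9: PC=5 idx=1 pred=N actual=N -> ctr[1]=0
Ev 10: PC=1 idx=1 pred=N actual=T -> ctr[1]=1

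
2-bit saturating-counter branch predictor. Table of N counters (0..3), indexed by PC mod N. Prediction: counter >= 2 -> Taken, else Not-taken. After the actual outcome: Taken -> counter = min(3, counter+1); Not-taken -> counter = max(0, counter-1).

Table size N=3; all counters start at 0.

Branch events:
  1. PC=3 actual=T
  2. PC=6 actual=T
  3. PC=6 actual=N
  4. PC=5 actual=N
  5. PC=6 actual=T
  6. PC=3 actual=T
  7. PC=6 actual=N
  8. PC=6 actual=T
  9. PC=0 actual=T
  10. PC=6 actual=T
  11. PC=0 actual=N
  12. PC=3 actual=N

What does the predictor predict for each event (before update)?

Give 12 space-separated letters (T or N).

Answer: N N T N N T T T T T T T

Derivation:
Ev 1: PC=3 idx=0 pred=N actual=T -> ctr[0]=1
Ev 2: PC=6 idx=0 pred=N actual=T -> ctr[0]=2
Ev 3: PC=6 idx=0 pred=T actual=N -> ctr[0]=1
Ev 4: PC=5 idx=2 pred=N actual=N -> ctr[2]=0
Ev 5: PC=6 idx=0 pred=N actual=T -> ctr[0]=2
Ev 6: PC=3 idx=0 pred=T actual=T -> ctr[0]=3
Ev 7: PC=6 idx=0 pred=T actual=N -> ctr[0]=2
Ev 8: PC=6 idx=0 pred=T actual=T -> ctr[0]=3
Ev 9: PC=0 idx=0 pred=T actual=T -> ctr[0]=3
Ev 10: PC=6 idx=0 pred=T actual=T -> ctr[0]=3
Ev 11: PC=0 idx=0 pred=T actual=N -> ctr[0]=2
Ev 12: PC=3 idx=0 pred=T actual=N -> ctr[0]=1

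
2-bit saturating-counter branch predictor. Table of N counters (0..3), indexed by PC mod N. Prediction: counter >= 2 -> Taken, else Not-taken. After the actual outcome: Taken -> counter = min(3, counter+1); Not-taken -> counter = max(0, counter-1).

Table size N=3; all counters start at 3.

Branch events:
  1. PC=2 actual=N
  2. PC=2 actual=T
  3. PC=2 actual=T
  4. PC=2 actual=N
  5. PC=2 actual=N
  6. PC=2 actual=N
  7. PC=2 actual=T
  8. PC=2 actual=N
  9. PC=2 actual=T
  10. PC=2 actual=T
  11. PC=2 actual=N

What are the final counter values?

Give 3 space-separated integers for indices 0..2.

Ev 1: PC=2 idx=2 pred=T actual=N -> ctr[2]=2
Ev 2: PC=2 idx=2 pred=T actual=T -> ctr[2]=3
Ev 3: PC=2 idx=2 pred=T actual=T -> ctr[2]=3
Ev 4: PC=2 idx=2 pred=T actual=N -> ctr[2]=2
Ev 5: PC=2 idx=2 pred=T actual=N -> ctr[2]=1
Ev 6: PC=2 idx=2 pred=N actual=N -> ctr[2]=0
Ev 7: PC=2 idx=2 pred=N actual=T -> ctr[2]=1
Ev 8: PC=2 idx=2 pred=N actual=N -> ctr[2]=0
Ev 9: PC=2 idx=2 pred=N actual=T -> ctr[2]=1
Ev 10: PC=2 idx=2 pred=N actual=T -> ctr[2]=2
Ev 11: PC=2 idx=2 pred=T actual=N -> ctr[2]=1

Answer: 3 3 1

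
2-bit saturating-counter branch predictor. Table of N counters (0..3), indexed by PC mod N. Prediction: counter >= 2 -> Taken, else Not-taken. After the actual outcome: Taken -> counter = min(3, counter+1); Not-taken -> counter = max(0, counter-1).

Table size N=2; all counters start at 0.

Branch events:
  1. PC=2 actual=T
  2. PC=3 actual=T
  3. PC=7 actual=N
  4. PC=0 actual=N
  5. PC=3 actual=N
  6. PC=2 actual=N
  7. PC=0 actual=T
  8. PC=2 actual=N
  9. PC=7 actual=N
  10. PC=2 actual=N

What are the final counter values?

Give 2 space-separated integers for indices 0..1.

Answer: 0 0

Derivation:
Ev 1: PC=2 idx=0 pred=N actual=T -> ctr[0]=1
Ev 2: PC=3 idx=1 pred=N actual=T -> ctr[1]=1
Ev 3: PC=7 idx=1 pred=N actual=N -> ctr[1]=0
Ev 4: PC=0 idx=0 pred=N actual=N -> ctr[0]=0
Ev 5: PC=3 idx=1 pred=N actual=N -> ctr[1]=0
Ev 6: PC=2 idx=0 pred=N actual=N -> ctr[0]=0
Ev 7: PC=0 idx=0 pred=N actual=T -> ctr[0]=1
Ev 8: PC=2 idx=0 pred=N actual=N -> ctr[0]=0
Ev 9: PC=7 idx=1 pred=N actual=N -> ctr[1]=0
Ev 10: PC=2 idx=0 pred=N actual=N -> ctr[0]=0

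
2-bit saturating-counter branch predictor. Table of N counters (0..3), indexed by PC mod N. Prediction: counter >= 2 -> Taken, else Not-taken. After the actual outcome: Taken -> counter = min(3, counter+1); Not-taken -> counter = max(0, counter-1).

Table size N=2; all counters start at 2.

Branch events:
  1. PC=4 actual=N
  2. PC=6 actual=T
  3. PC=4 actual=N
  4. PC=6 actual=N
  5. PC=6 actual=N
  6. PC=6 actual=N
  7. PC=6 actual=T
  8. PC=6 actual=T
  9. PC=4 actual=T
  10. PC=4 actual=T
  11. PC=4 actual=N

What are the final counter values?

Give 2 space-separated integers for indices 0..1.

Ev 1: PC=4 idx=0 pred=T actual=N -> ctr[0]=1
Ev 2: PC=6 idx=0 pred=N actual=T -> ctr[0]=2
Ev 3: PC=4 idx=0 pred=T actual=N -> ctr[0]=1
Ev 4: PC=6 idx=0 pred=N actual=N -> ctr[0]=0
Ev 5: PC=6 idx=0 pred=N actual=N -> ctr[0]=0
Ev 6: PC=6 idx=0 pred=N actual=N -> ctr[0]=0
Ev 7: PC=6 idx=0 pred=N actual=T -> ctr[0]=1
Ev 8: PC=6 idx=0 pred=N actual=T -> ctr[0]=2
Ev 9: PC=4 idx=0 pred=T actual=T -> ctr[0]=3
Ev 10: PC=4 idx=0 pred=T actual=T -> ctr[0]=3
Ev 11: PC=4 idx=0 pred=T actual=N -> ctr[0]=2

Answer: 2 2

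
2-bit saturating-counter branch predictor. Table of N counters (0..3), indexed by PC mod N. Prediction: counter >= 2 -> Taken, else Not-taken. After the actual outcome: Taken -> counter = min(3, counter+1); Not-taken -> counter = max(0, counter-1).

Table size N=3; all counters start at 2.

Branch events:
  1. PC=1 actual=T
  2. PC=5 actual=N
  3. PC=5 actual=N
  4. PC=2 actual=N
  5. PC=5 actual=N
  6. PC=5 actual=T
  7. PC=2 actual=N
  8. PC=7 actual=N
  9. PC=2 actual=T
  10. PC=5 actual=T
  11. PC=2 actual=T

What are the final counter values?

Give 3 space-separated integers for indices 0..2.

Ev 1: PC=1 idx=1 pred=T actual=T -> ctr[1]=3
Ev 2: PC=5 idx=2 pred=T actual=N -> ctr[2]=1
Ev 3: PC=5 idx=2 pred=N actual=N -> ctr[2]=0
Ev 4: PC=2 idx=2 pred=N actual=N -> ctr[2]=0
Ev 5: PC=5 idx=2 pred=N actual=N -> ctr[2]=0
Ev 6: PC=5 idx=2 pred=N actual=T -> ctr[2]=1
Ev 7: PC=2 idx=2 pred=N actual=N -> ctr[2]=0
Ev 8: PC=7 idx=1 pred=T actual=N -> ctr[1]=2
Ev 9: PC=2 idx=2 pred=N actual=T -> ctr[2]=1
Ev 10: PC=5 idx=2 pred=N actual=T -> ctr[2]=2
Ev 11: PC=2 idx=2 pred=T actual=T -> ctr[2]=3

Answer: 2 2 3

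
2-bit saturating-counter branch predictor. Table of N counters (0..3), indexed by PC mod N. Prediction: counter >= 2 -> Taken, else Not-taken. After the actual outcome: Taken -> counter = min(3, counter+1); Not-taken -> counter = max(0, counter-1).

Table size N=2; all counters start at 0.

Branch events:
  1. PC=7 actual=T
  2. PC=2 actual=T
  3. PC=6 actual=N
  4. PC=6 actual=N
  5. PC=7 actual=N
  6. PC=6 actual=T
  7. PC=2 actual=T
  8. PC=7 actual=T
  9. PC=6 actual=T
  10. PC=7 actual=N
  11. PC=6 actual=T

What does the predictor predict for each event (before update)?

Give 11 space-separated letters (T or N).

Ev 1: PC=7 idx=1 pred=N actual=T -> ctr[1]=1
Ev 2: PC=2 idx=0 pred=N actual=T -> ctr[0]=1
Ev 3: PC=6 idx=0 pred=N actual=N -> ctr[0]=0
Ev 4: PC=6 idx=0 pred=N actual=N -> ctr[0]=0
Ev 5: PC=7 idx=1 pred=N actual=N -> ctr[1]=0
Ev 6: PC=6 idx=0 pred=N actual=T -> ctr[0]=1
Ev 7: PC=2 idx=0 pred=N actual=T -> ctr[0]=2
Ev 8: PC=7 idx=1 pred=N actual=T -> ctr[1]=1
Ev 9: PC=6 idx=0 pred=T actual=T -> ctr[0]=3
Ev 10: PC=7 idx=1 pred=N actual=N -> ctr[1]=0
Ev 11: PC=6 idx=0 pred=T actual=T -> ctr[0]=3

Answer: N N N N N N N N T N T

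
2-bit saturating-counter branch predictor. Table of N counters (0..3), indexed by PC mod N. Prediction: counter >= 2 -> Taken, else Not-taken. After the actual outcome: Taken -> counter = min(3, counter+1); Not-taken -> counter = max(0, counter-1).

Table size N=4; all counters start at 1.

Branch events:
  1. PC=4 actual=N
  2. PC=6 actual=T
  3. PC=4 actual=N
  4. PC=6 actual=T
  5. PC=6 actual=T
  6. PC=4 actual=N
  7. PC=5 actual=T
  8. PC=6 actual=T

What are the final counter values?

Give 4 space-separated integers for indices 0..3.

Answer: 0 2 3 1

Derivation:
Ev 1: PC=4 idx=0 pred=N actual=N -> ctr[0]=0
Ev 2: PC=6 idx=2 pred=N actual=T -> ctr[2]=2
Ev 3: PC=4 idx=0 pred=N actual=N -> ctr[0]=0
Ev 4: PC=6 idx=2 pred=T actual=T -> ctr[2]=3
Ev 5: PC=6 idx=2 pred=T actual=T -> ctr[2]=3
Ev 6: PC=4 idx=0 pred=N actual=N -> ctr[0]=0
Ev 7: PC=5 idx=1 pred=N actual=T -> ctr[1]=2
Ev 8: PC=6 idx=2 pred=T actual=T -> ctr[2]=3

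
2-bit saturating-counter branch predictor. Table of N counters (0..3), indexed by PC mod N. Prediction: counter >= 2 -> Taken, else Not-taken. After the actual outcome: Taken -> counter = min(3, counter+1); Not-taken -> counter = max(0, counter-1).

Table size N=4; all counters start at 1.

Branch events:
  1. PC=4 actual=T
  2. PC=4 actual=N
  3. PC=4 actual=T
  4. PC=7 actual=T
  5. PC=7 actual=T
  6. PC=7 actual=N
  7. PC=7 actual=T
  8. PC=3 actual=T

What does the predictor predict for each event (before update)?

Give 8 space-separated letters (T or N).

Answer: N T N N T T T T

Derivation:
Ev 1: PC=4 idx=0 pred=N actual=T -> ctr[0]=2
Ev 2: PC=4 idx=0 pred=T actual=N -> ctr[0]=1
Ev 3: PC=4 idx=0 pred=N actual=T -> ctr[0]=2
Ev 4: PC=7 idx=3 pred=N actual=T -> ctr[3]=2
Ev 5: PC=7 idx=3 pred=T actual=T -> ctr[3]=3
Ev 6: PC=7 idx=3 pred=T actual=N -> ctr[3]=2
Ev 7: PC=7 idx=3 pred=T actual=T -> ctr[3]=3
Ev 8: PC=3 idx=3 pred=T actual=T -> ctr[3]=3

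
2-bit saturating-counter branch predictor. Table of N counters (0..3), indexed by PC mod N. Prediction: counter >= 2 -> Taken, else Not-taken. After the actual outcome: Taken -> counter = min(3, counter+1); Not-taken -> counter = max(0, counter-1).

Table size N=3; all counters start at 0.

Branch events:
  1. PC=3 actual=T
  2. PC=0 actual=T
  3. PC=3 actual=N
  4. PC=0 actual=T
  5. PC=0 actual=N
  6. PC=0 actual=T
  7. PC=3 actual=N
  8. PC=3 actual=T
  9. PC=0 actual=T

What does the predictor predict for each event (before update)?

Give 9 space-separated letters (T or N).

Answer: N N T N T N T N T

Derivation:
Ev 1: PC=3 idx=0 pred=N actual=T -> ctr[0]=1
Ev 2: PC=0 idx=0 pred=N actual=T -> ctr[0]=2
Ev 3: PC=3 idx=0 pred=T actual=N -> ctr[0]=1
Ev 4: PC=0 idx=0 pred=N actual=T -> ctr[0]=2
Ev 5: PC=0 idx=0 pred=T actual=N -> ctr[0]=1
Ev 6: PC=0 idx=0 pred=N actual=T -> ctr[0]=2
Ev 7: PC=3 idx=0 pred=T actual=N -> ctr[0]=1
Ev 8: PC=3 idx=0 pred=N actual=T -> ctr[0]=2
Ev 9: PC=0 idx=0 pred=T actual=T -> ctr[0]=3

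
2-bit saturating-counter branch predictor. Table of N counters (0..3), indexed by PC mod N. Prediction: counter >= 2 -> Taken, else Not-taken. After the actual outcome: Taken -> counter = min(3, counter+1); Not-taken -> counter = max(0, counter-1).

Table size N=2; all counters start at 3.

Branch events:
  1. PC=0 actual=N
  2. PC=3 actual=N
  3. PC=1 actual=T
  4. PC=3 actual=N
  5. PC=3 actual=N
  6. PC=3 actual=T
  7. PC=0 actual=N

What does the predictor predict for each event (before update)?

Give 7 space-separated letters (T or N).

Ev 1: PC=0 idx=0 pred=T actual=N -> ctr[0]=2
Ev 2: PC=3 idx=1 pred=T actual=N -> ctr[1]=2
Ev 3: PC=1 idx=1 pred=T actual=T -> ctr[1]=3
Ev 4: PC=3 idx=1 pred=T actual=N -> ctr[1]=2
Ev 5: PC=3 idx=1 pred=T actual=N -> ctr[1]=1
Ev 6: PC=3 idx=1 pred=N actual=T -> ctr[1]=2
Ev 7: PC=0 idx=0 pred=T actual=N -> ctr[0]=1

Answer: T T T T T N T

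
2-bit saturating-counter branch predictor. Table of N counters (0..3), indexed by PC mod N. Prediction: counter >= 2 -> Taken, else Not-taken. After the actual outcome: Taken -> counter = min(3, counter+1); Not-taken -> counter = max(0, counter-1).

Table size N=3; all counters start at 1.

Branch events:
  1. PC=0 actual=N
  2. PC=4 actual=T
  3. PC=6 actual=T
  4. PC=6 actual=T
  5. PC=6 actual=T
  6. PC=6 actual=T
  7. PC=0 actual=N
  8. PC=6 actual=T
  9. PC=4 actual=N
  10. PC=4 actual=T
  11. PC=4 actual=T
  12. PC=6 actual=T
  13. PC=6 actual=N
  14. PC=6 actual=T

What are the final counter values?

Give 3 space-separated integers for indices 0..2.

Ev 1: PC=0 idx=0 pred=N actual=N -> ctr[0]=0
Ev 2: PC=4 idx=1 pred=N actual=T -> ctr[1]=2
Ev 3: PC=6 idx=0 pred=N actual=T -> ctr[0]=1
Ev 4: PC=6 idx=0 pred=N actual=T -> ctr[0]=2
Ev 5: PC=6 idx=0 pred=T actual=T -> ctr[0]=3
Ev 6: PC=6 idx=0 pred=T actual=T -> ctr[0]=3
Ev 7: PC=0 idx=0 pred=T actual=N -> ctr[0]=2
Ev 8: PC=6 idx=0 pred=T actual=T -> ctr[0]=3
Ev 9: PC=4 idx=1 pred=T actual=N -> ctr[1]=1
Ev 10: PC=4 idx=1 pred=N actual=T -> ctr[1]=2
Ev 11: PC=4 idx=1 pred=T actual=T -> ctr[1]=3
Ev 12: PC=6 idx=0 pred=T actual=T -> ctr[0]=3
Ev 13: PC=6 idx=0 pred=T actual=N -> ctr[0]=2
Ev 14: PC=6 idx=0 pred=T actual=T -> ctr[0]=3

Answer: 3 3 1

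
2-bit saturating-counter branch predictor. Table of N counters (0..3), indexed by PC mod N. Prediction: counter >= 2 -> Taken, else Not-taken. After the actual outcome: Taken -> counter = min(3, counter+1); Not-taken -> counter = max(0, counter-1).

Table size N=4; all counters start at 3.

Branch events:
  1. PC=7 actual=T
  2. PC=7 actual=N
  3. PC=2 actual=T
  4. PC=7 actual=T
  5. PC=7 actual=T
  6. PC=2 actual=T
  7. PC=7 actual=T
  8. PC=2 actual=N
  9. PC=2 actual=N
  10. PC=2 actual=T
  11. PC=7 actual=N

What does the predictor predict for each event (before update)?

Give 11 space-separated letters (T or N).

Ev 1: PC=7 idx=3 pred=T actual=T -> ctr[3]=3
Ev 2: PC=7 idx=3 pred=T actual=N -> ctr[3]=2
Ev 3: PC=2 idx=2 pred=T actual=T -> ctr[2]=3
Ev 4: PC=7 idx=3 pred=T actual=T -> ctr[3]=3
Ev 5: PC=7 idx=3 pred=T actual=T -> ctr[3]=3
Ev 6: PC=2 idx=2 pred=T actual=T -> ctr[2]=3
Ev 7: PC=7 idx=3 pred=T actual=T -> ctr[3]=3
Ev 8: PC=2 idx=2 pred=T actual=N -> ctr[2]=2
Ev 9: PC=2 idx=2 pred=T actual=N -> ctr[2]=1
Ev 10: PC=2 idx=2 pred=N actual=T -> ctr[2]=2
Ev 11: PC=7 idx=3 pred=T actual=N -> ctr[3]=2

Answer: T T T T T T T T T N T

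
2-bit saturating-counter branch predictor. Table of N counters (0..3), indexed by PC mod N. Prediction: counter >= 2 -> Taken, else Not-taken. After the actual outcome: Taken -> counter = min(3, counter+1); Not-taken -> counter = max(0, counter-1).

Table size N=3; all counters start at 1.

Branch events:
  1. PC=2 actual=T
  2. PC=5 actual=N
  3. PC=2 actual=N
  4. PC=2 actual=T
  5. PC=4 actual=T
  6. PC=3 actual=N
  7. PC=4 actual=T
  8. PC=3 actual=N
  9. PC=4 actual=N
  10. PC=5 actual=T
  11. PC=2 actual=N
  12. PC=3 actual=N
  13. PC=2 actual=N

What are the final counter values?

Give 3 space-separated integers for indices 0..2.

Answer: 0 2 0

Derivation:
Ev 1: PC=2 idx=2 pred=N actual=T -> ctr[2]=2
Ev 2: PC=5 idx=2 pred=T actual=N -> ctr[2]=1
Ev 3: PC=2 idx=2 pred=N actual=N -> ctr[2]=0
Ev 4: PC=2 idx=2 pred=N actual=T -> ctr[2]=1
Ev 5: PC=4 idx=1 pred=N actual=T -> ctr[1]=2
Ev 6: PC=3 idx=0 pred=N actual=N -> ctr[0]=0
Ev 7: PC=4 idx=1 pred=T actual=T -> ctr[1]=3
Ev 8: PC=3 idx=0 pred=N actual=N -> ctr[0]=0
Ev 9: PC=4 idx=1 pred=T actual=N -> ctr[1]=2
Ev 10: PC=5 idx=2 pred=N actual=T -> ctr[2]=2
Ev 11: PC=2 idx=2 pred=T actual=N -> ctr[2]=1
Ev 12: PC=3 idx=0 pred=N actual=N -> ctr[0]=0
Ev 13: PC=2 idx=2 pred=N actual=N -> ctr[2]=0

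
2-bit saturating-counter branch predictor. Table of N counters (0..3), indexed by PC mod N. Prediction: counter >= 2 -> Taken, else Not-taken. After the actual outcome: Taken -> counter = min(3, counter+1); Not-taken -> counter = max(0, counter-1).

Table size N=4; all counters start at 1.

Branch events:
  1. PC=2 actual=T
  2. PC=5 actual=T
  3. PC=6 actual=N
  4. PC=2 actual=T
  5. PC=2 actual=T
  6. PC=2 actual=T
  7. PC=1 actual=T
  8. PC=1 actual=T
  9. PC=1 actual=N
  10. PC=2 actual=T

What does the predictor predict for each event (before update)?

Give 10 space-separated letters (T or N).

Ev 1: PC=2 idx=2 pred=N actual=T -> ctr[2]=2
Ev 2: PC=5 idx=1 pred=N actual=T -> ctr[1]=2
Ev 3: PC=6 idx=2 pred=T actual=N -> ctr[2]=1
Ev 4: PC=2 idx=2 pred=N actual=T -> ctr[2]=2
Ev 5: PC=2 idx=2 pred=T actual=T -> ctr[2]=3
Ev 6: PC=2 idx=2 pred=T actual=T -> ctr[2]=3
Ev 7: PC=1 idx=1 pred=T actual=T -> ctr[1]=3
Ev 8: PC=1 idx=1 pred=T actual=T -> ctr[1]=3
Ev 9: PC=1 idx=1 pred=T actual=N -> ctr[1]=2
Ev 10: PC=2 idx=2 pred=T actual=T -> ctr[2]=3

Answer: N N T N T T T T T T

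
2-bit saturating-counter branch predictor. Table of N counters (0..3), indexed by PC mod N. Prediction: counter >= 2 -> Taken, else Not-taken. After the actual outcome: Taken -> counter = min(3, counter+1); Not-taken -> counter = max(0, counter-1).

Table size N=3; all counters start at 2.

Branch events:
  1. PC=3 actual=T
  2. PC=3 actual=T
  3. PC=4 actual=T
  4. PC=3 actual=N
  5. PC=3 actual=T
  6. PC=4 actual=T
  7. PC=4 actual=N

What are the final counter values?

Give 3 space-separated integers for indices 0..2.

Ev 1: PC=3 idx=0 pred=T actual=T -> ctr[0]=3
Ev 2: PC=3 idx=0 pred=T actual=T -> ctr[0]=3
Ev 3: PC=4 idx=1 pred=T actual=T -> ctr[1]=3
Ev 4: PC=3 idx=0 pred=T actual=N -> ctr[0]=2
Ev 5: PC=3 idx=0 pred=T actual=T -> ctr[0]=3
Ev 6: PC=4 idx=1 pred=T actual=T -> ctr[1]=3
Ev 7: PC=4 idx=1 pred=T actual=N -> ctr[1]=2

Answer: 3 2 2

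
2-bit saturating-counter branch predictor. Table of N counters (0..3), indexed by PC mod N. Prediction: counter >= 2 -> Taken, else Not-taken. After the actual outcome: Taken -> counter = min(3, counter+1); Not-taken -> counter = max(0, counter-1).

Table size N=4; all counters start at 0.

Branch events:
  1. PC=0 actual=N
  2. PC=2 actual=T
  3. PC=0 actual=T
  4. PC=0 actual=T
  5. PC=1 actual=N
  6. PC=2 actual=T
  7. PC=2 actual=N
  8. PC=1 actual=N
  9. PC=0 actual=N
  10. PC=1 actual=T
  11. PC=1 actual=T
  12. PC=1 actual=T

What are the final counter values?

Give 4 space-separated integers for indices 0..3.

Answer: 1 3 1 0

Derivation:
Ev 1: PC=0 idx=0 pred=N actual=N -> ctr[0]=0
Ev 2: PC=2 idx=2 pred=N actual=T -> ctr[2]=1
Ev 3: PC=0 idx=0 pred=N actual=T -> ctr[0]=1
Ev 4: PC=0 idx=0 pred=N actual=T -> ctr[0]=2
Ev 5: PC=1 idx=1 pred=N actual=N -> ctr[1]=0
Ev 6: PC=2 idx=2 pred=N actual=T -> ctr[2]=2
Ev 7: PC=2 idx=2 pred=T actual=N -> ctr[2]=1
Ev 8: PC=1 idx=1 pred=N actual=N -> ctr[1]=0
Ev 9: PC=0 idx=0 pred=T actual=N -> ctr[0]=1
Ev 10: PC=1 idx=1 pred=N actual=T -> ctr[1]=1
Ev 11: PC=1 idx=1 pred=N actual=T -> ctr[1]=2
Ev 12: PC=1 idx=1 pred=T actual=T -> ctr[1]=3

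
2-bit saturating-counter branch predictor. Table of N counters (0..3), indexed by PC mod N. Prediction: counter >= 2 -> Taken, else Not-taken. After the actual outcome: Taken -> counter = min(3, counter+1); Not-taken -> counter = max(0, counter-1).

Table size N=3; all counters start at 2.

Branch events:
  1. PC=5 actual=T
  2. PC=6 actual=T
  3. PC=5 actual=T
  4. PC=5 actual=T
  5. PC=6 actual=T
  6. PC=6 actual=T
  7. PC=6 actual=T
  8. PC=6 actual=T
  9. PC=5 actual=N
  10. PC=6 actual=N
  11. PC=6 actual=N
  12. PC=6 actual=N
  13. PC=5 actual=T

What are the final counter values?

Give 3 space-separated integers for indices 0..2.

Ev 1: PC=5 idx=2 pred=T actual=T -> ctr[2]=3
Ev 2: PC=6 idx=0 pred=T actual=T -> ctr[0]=3
Ev 3: PC=5 idx=2 pred=T actual=T -> ctr[2]=3
Ev 4: PC=5 idx=2 pred=T actual=T -> ctr[2]=3
Ev 5: PC=6 idx=0 pred=T actual=T -> ctr[0]=3
Ev 6: PC=6 idx=0 pred=T actual=T -> ctr[0]=3
Ev 7: PC=6 idx=0 pred=T actual=T -> ctr[0]=3
Ev 8: PC=6 idx=0 pred=T actual=T -> ctr[0]=3
Ev 9: PC=5 idx=2 pred=T actual=N -> ctr[2]=2
Ev 10: PC=6 idx=0 pred=T actual=N -> ctr[0]=2
Ev 11: PC=6 idx=0 pred=T actual=N -> ctr[0]=1
Ev 12: PC=6 idx=0 pred=N actual=N -> ctr[0]=0
Ev 13: PC=5 idx=2 pred=T actual=T -> ctr[2]=3

Answer: 0 2 3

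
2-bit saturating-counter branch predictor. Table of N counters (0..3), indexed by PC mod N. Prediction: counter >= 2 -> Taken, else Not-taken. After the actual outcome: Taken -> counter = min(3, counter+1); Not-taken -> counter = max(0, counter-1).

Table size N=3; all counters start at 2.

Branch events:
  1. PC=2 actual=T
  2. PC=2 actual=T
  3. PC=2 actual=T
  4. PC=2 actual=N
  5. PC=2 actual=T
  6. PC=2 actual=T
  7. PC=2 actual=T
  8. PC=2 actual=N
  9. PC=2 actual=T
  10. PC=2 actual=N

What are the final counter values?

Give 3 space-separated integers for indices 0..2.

Ev 1: PC=2 idx=2 pred=T actual=T -> ctr[2]=3
Ev 2: PC=2 idx=2 pred=T actual=T -> ctr[2]=3
Ev 3: PC=2 idx=2 pred=T actual=T -> ctr[2]=3
Ev 4: PC=2 idx=2 pred=T actual=N -> ctr[2]=2
Ev 5: PC=2 idx=2 pred=T actual=T -> ctr[2]=3
Ev 6: PC=2 idx=2 pred=T actual=T -> ctr[2]=3
Ev 7: PC=2 idx=2 pred=T actual=T -> ctr[2]=3
Ev 8: PC=2 idx=2 pred=T actual=N -> ctr[2]=2
Ev 9: PC=2 idx=2 pred=T actual=T -> ctr[2]=3
Ev 10: PC=2 idx=2 pred=T actual=N -> ctr[2]=2

Answer: 2 2 2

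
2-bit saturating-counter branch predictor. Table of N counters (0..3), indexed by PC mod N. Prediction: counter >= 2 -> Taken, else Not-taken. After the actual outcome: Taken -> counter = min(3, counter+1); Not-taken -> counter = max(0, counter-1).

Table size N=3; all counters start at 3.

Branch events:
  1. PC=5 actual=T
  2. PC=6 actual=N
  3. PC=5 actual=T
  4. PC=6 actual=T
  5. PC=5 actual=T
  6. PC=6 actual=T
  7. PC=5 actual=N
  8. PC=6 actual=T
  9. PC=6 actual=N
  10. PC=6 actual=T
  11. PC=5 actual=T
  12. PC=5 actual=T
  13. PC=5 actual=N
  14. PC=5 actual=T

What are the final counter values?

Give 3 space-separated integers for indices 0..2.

Ev 1: PC=5 idx=2 pred=T actual=T -> ctr[2]=3
Ev 2: PC=6 idx=0 pred=T actual=N -> ctr[0]=2
Ev 3: PC=5 idx=2 pred=T actual=T -> ctr[2]=3
Ev 4: PC=6 idx=0 pred=T actual=T -> ctr[0]=3
Ev 5: PC=5 idx=2 pred=T actual=T -> ctr[2]=3
Ev 6: PC=6 idx=0 pred=T actual=T -> ctr[0]=3
Ev 7: PC=5 idx=2 pred=T actual=N -> ctr[2]=2
Ev 8: PC=6 idx=0 pred=T actual=T -> ctr[0]=3
Ev 9: PC=6 idx=0 pred=T actual=N -> ctr[0]=2
Ev 10: PC=6 idx=0 pred=T actual=T -> ctr[0]=3
Ev 11: PC=5 idx=2 pred=T actual=T -> ctr[2]=3
Ev 12: PC=5 idx=2 pred=T actual=T -> ctr[2]=3
Ev 13: PC=5 idx=2 pred=T actual=N -> ctr[2]=2
Ev 14: PC=5 idx=2 pred=T actual=T -> ctr[2]=3

Answer: 3 3 3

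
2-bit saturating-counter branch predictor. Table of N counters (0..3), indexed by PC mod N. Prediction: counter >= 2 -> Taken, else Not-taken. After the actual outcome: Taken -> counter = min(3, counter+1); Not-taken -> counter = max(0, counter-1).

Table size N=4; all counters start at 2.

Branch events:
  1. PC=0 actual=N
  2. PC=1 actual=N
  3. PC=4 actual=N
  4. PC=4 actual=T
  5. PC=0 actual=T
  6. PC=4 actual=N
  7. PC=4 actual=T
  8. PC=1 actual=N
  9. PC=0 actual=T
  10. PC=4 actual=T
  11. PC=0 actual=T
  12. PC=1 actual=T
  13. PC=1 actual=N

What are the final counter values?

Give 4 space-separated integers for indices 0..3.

Ev 1: PC=0 idx=0 pred=T actual=N -> ctr[0]=1
Ev 2: PC=1 idx=1 pred=T actual=N -> ctr[1]=1
Ev 3: PC=4 idx=0 pred=N actual=N -> ctr[0]=0
Ev 4: PC=4 idx=0 pred=N actual=T -> ctr[0]=1
Ev 5: PC=0 idx=0 pred=N actual=T -> ctr[0]=2
Ev 6: PC=4 idx=0 pred=T actual=N -> ctr[0]=1
Ev 7: PC=4 idx=0 pred=N actual=T -> ctr[0]=2
Ev 8: PC=1 idx=1 pred=N actual=N -> ctr[1]=0
Ev 9: PC=0 idx=0 pred=T actual=T -> ctr[0]=3
Ev 10: PC=4 idx=0 pred=T actual=T -> ctr[0]=3
Ev 11: PC=0 idx=0 pred=T actual=T -> ctr[0]=3
Ev 12: PC=1 idx=1 pred=N actual=T -> ctr[1]=1
Ev 13: PC=1 idx=1 pred=N actual=N -> ctr[1]=0

Answer: 3 0 2 2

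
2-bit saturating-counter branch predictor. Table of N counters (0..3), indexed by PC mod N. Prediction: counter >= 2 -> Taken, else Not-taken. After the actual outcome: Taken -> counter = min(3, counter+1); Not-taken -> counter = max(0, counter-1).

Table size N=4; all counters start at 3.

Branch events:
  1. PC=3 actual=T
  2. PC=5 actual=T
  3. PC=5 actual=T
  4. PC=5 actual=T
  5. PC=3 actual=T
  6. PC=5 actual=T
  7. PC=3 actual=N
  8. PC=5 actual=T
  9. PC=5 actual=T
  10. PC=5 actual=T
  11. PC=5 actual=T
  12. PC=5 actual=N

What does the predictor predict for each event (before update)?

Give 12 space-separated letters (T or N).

Ev 1: PC=3 idx=3 pred=T actual=T -> ctr[3]=3
Ev 2: PC=5 idx=1 pred=T actual=T -> ctr[1]=3
Ev 3: PC=5 idx=1 pred=T actual=T -> ctr[1]=3
Ev 4: PC=5 idx=1 pred=T actual=T -> ctr[1]=3
Ev 5: PC=3 idx=3 pred=T actual=T -> ctr[3]=3
Ev 6: PC=5 idx=1 pred=T actual=T -> ctr[1]=3
Ev 7: PC=3 idx=3 pred=T actual=N -> ctr[3]=2
Ev 8: PC=5 idx=1 pred=T actual=T -> ctr[1]=3
Ev 9: PC=5 idx=1 pred=T actual=T -> ctr[1]=3
Ev 10: PC=5 idx=1 pred=T actual=T -> ctr[1]=3
Ev 11: PC=5 idx=1 pred=T actual=T -> ctr[1]=3
Ev 12: PC=5 idx=1 pred=T actual=N -> ctr[1]=2

Answer: T T T T T T T T T T T T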